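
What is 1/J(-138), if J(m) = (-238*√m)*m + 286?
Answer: 143/74432296082 - 8211*I*√138/37216148041 ≈ 1.9212e-9 - 2.5918e-6*I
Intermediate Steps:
J(m) = 286 - 238*m^(3/2) (J(m) = -238*m^(3/2) + 286 = 286 - 238*m^(3/2))
1/J(-138) = 1/(286 - (-32844)*I*√138) = 1/(286 + 32844*I*√138)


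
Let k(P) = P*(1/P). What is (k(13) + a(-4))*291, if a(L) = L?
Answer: -873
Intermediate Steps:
k(P) = 1 (k(P) = P/P = 1)
(k(13) + a(-4))*291 = (1 - 4)*291 = -3*291 = -873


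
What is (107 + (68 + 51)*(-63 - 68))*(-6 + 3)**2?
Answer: -139338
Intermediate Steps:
(107 + (68 + 51)*(-63 - 68))*(-6 + 3)**2 = (107 + 119*(-131))*(-3)**2 = (107 - 15589)*9 = -15482*9 = -139338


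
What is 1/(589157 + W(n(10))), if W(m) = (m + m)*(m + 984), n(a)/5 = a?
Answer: 1/692557 ≈ 1.4439e-6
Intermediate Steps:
n(a) = 5*a
W(m) = 2*m*(984 + m) (W(m) = (2*m)*(984 + m) = 2*m*(984 + m))
1/(589157 + W(n(10))) = 1/(589157 + 2*(5*10)*(984 + 5*10)) = 1/(589157 + 2*50*(984 + 50)) = 1/(589157 + 2*50*1034) = 1/(589157 + 103400) = 1/692557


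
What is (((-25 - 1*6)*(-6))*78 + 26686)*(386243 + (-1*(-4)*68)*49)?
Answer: 16459927774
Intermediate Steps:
(((-25 - 1*6)*(-6))*78 + 26686)*(386243 + (-1*(-4)*68)*49) = (((-25 - 6)*(-6))*78 + 26686)*(386243 + (4*68)*49) = (-31*(-6)*78 + 26686)*(386243 + 272*49) = (186*78 + 26686)*(386243 + 13328) = (14508 + 26686)*399571 = 41194*399571 = 16459927774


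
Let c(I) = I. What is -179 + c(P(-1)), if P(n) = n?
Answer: -180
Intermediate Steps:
-179 + c(P(-1)) = -179 - 1 = -180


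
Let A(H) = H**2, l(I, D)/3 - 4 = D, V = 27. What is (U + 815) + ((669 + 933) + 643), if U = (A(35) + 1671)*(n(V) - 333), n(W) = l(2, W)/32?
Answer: -1905783/2 ≈ -9.5289e+5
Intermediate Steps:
l(I, D) = 12 + 3*D
n(W) = 3/8 + 3*W/32 (n(W) = (12 + 3*W)/32 = (12 + 3*W)*(1/32) = 3/8 + 3*W/32)
U = -1911903/2 (U = (35**2 + 1671)*((3/8 + (3/32)*27) - 333) = (1225 + 1671)*((3/8 + 81/32) - 333) = 2896*(93/32 - 333) = 2896*(-10563/32) = -1911903/2 ≈ -9.5595e+5)
(U + 815) + ((669 + 933) + 643) = (-1911903/2 + 815) + ((669 + 933) + 643) = -1910273/2 + (1602 + 643) = -1910273/2 + 2245 = -1905783/2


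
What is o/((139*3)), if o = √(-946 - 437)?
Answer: I*√1383/417 ≈ 0.089182*I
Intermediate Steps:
o = I*√1383 (o = √(-1383) = I*√1383 ≈ 37.189*I)
o/((139*3)) = (I*√1383)/((139*3)) = (I*√1383)/417 = (I*√1383)*(1/417) = I*√1383/417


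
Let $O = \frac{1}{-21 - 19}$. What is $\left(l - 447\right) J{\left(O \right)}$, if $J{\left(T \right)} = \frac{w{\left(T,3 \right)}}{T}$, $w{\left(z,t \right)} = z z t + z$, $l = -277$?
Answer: $- \frac{6697}{10} \approx -669.7$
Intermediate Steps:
$O = - \frac{1}{40}$ ($O = \frac{1}{-40} = - \frac{1}{40} \approx -0.025$)
$w{\left(z,t \right)} = z + t z^{2}$ ($w{\left(z,t \right)} = z^{2} t + z = t z^{2} + z = z + t z^{2}$)
$J{\left(T \right)} = 1 + 3 T$ ($J{\left(T \right)} = \frac{T \left(1 + 3 T\right)}{T} = 1 + 3 T$)
$\left(l - 447\right) J{\left(O \right)} = \left(-277 - 447\right) \left(1 + 3 \left(- \frac{1}{40}\right)\right) = - 724 \left(1 - \frac{3}{40}\right) = \left(-724\right) \frac{37}{40} = - \frac{6697}{10}$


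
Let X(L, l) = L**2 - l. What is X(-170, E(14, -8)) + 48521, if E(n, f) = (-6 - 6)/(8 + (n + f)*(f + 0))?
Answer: 774207/10 ≈ 77421.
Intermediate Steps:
E(n, f) = -12/(8 + f*(f + n)) (E(n, f) = -12/(8 + (f + n)*f) = -12/(8 + f*(f + n)))
X(-170, E(14, -8)) + 48521 = ((-170)**2 - (-12)/(8 + (-8)**2 - 8*14)) + 48521 = (28900 - (-12)/(8 + 64 - 112)) + 48521 = (28900 - (-12)/(-40)) + 48521 = (28900 - (-12)*(-1)/40) + 48521 = (28900 - 1*3/10) + 48521 = (28900 - 3/10) + 48521 = 288997/10 + 48521 = 774207/10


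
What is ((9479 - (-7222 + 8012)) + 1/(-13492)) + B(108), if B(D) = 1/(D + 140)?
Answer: 7268386567/836504 ≈ 8689.0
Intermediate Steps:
B(D) = 1/(140 + D)
((9479 - (-7222 + 8012)) + 1/(-13492)) + B(108) = ((9479 - (-7222 + 8012)) + 1/(-13492)) + 1/(140 + 108) = ((9479 - 1*790) - 1/13492) + 1/248 = ((9479 - 790) - 1/13492) + 1/248 = (8689 - 1/13492) + 1/248 = 117231987/13492 + 1/248 = 7268386567/836504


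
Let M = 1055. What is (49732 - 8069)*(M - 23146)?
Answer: -920377333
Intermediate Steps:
(49732 - 8069)*(M - 23146) = (49732 - 8069)*(1055 - 23146) = 41663*(-22091) = -920377333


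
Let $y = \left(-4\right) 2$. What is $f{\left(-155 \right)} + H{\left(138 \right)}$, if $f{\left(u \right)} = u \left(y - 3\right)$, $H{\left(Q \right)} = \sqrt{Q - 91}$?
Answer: $1705 + \sqrt{47} \approx 1711.9$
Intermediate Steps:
$y = -8$
$H{\left(Q \right)} = \sqrt{-91 + Q}$
$f{\left(u \right)} = - 11 u$ ($f{\left(u \right)} = u \left(-8 - 3\right) = u \left(-11\right) = - 11 u$)
$f{\left(-155 \right)} + H{\left(138 \right)} = \left(-11\right) \left(-155\right) + \sqrt{-91 + 138} = 1705 + \sqrt{47}$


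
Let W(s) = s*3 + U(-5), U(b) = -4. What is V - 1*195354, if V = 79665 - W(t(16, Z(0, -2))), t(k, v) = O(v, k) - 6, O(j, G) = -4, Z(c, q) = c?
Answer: -115655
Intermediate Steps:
t(k, v) = -10 (t(k, v) = -4 - 6 = -10)
W(s) = -4 + 3*s (W(s) = s*3 - 4 = 3*s - 4 = -4 + 3*s)
V = 79699 (V = 79665 - (-4 + 3*(-10)) = 79665 - (-4 - 30) = 79665 - 1*(-34) = 79665 + 34 = 79699)
V - 1*195354 = 79699 - 1*195354 = 79699 - 195354 = -115655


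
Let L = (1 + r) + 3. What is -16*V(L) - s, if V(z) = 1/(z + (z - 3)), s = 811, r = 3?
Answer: -8937/11 ≈ -812.45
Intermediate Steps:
L = 7 (L = (1 + 3) + 3 = 4 + 3 = 7)
V(z) = 1/(-3 + 2*z) (V(z) = 1/(z + (-3 + z)) = 1/(-3 + 2*z))
-16*V(L) - s = -16/(-3 + 2*7) - 1*811 = -16/(-3 + 14) - 811 = -16/11 - 811 = -8937/11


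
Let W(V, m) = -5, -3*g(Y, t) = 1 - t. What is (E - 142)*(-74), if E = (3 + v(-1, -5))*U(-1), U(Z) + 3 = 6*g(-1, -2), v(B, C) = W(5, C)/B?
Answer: 15836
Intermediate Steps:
g(Y, t) = -⅓ + t/3 (g(Y, t) = -(1 - t)/3 = -⅓ + t/3)
v(B, C) = -5/B
U(Z) = -9 (U(Z) = -3 + 6*(-⅓ + (⅓)*(-2)) = -3 + 6*(-⅓ - ⅔) = -3 + 6*(-1) = -3 - 6 = -9)
E = -72 (E = (3 - 5/(-1))*(-9) = (3 - 5*(-1))*(-9) = (3 + 5)*(-9) = 8*(-9) = -72)
(E - 142)*(-74) = (-72 - 142)*(-74) = -214*(-74) = 15836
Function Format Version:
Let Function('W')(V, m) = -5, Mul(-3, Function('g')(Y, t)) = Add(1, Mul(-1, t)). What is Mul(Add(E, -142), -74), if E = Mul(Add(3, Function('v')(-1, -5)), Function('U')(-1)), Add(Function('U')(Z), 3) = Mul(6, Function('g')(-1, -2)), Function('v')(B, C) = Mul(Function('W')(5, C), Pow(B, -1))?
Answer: 15836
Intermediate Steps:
Function('g')(Y, t) = Add(Rational(-1, 3), Mul(Rational(1, 3), t)) (Function('g')(Y, t) = Mul(Rational(-1, 3), Add(1, Mul(-1, t))) = Add(Rational(-1, 3), Mul(Rational(1, 3), t)))
Function('v')(B, C) = Mul(-5, Pow(B, -1))
Function('U')(Z) = -9 (Function('U')(Z) = Add(-3, Mul(6, Add(Rational(-1, 3), Mul(Rational(1, 3), -2)))) = Add(-3, Mul(6, Add(Rational(-1, 3), Rational(-2, 3)))) = Add(-3, Mul(6, -1)) = Add(-3, -6) = -9)
E = -72 (E = Mul(Add(3, Mul(-5, Pow(-1, -1))), -9) = Mul(Add(3, Mul(-5, -1)), -9) = Mul(Add(3, 5), -9) = Mul(8, -9) = -72)
Mul(Add(E, -142), -74) = Mul(Add(-72, -142), -74) = Mul(-214, -74) = 15836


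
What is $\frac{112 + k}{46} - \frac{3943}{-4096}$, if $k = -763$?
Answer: $- \frac{1242559}{94208} \approx -13.19$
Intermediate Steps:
$\frac{112 + k}{46} - \frac{3943}{-4096} = \frac{112 - 763}{46} - \frac{3943}{-4096} = \left(-651\right) \frac{1}{46} - - \frac{3943}{4096} = - \frac{651}{46} + \frac{3943}{4096} = - \frac{1242559}{94208}$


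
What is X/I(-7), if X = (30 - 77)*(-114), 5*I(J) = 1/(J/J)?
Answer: 26790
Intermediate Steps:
I(J) = ⅕ (I(J) = 1/(5*((J/J))) = (⅕)/1 = (⅕)*1 = ⅕)
X = 5358 (X = -47*(-114) = 5358)
X/I(-7) = 5358/(⅕) = 5358*5 = 26790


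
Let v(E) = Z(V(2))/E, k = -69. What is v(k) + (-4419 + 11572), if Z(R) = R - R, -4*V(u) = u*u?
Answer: 7153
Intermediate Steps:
V(u) = -u**2/4 (V(u) = -u*u/4 = -u**2/4)
Z(R) = 0
v(E) = 0 (v(E) = 0/E = 0)
v(k) + (-4419 + 11572) = 0 + (-4419 + 11572) = 0 + 7153 = 7153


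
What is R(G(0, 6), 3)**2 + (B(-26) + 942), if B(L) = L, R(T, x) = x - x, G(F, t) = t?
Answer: 916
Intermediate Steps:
R(T, x) = 0
R(G(0, 6), 3)**2 + (B(-26) + 942) = 0**2 + (-26 + 942) = 0 + 916 = 916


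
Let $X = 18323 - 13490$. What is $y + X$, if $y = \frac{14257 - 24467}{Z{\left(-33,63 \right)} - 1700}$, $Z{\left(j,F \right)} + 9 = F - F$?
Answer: $\frac{8269807}{1709} \approx 4839.0$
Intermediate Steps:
$X = 4833$
$Z{\left(j,F \right)} = -9$ ($Z{\left(j,F \right)} = -9 + \left(F - F\right) = -9 + 0 = -9$)
$y = \frac{10210}{1709}$ ($y = \frac{14257 - 24467}{-9 - 1700} = - \frac{10210}{-1709} = \left(-10210\right) \left(- \frac{1}{1709}\right) = \frac{10210}{1709} \approx 5.9743$)
$y + X = \frac{10210}{1709} + 4833 = \frac{8269807}{1709}$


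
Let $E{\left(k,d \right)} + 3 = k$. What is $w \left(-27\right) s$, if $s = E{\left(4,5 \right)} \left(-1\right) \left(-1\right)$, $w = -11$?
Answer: $297$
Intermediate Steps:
$E{\left(k,d \right)} = -3 + k$
$s = 1$ ($s = \left(-3 + 4\right) \left(-1\right) \left(-1\right) = 1 \left(-1\right) \left(-1\right) = \left(-1\right) \left(-1\right) = 1$)
$w \left(-27\right) s = \left(-11\right) \left(-27\right) 1 = 297 \cdot 1 = 297$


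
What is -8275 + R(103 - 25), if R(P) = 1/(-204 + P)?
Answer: -1042651/126 ≈ -8275.0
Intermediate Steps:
-8275 + R(103 - 25) = -8275 + 1/(-204 + (103 - 25)) = -8275 + 1/(-204 + 78) = -8275 + 1/(-126) = -8275 - 1/126 = -1042651/126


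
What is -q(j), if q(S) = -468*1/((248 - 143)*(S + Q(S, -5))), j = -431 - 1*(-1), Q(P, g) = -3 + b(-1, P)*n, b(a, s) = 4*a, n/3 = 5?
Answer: -156/17255 ≈ -0.0090409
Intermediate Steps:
n = 15 (n = 3*5 = 15)
Q(P, g) = -63 (Q(P, g) = -3 + (4*(-1))*15 = -3 - 4*15 = -3 - 60 = -63)
j = -430 (j = -431 + 1 = -430)
q(S) = -468/(-6615 + 105*S) (q(S) = -468*1/((248 - 143)*(S - 63)) = -468*1/(105*(-63 + S)) = -468/(-6615 + 105*S))
-q(j) = -(-156)/(-2205 + 35*(-430)) = -(-156)/(-2205 - 15050) = -(-156)/(-17255) = -(-156)*(-1)/17255 = -1*156/17255 = -156/17255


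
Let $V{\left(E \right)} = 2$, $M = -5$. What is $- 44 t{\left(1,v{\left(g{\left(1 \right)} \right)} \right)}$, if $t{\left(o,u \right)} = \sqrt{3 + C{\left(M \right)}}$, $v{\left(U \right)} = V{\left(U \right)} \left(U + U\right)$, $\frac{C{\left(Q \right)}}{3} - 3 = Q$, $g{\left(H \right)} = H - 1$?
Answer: $- 44 i \sqrt{3} \approx - 76.21 i$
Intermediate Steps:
$g{\left(H \right)} = -1 + H$ ($g{\left(H \right)} = H - 1 = -1 + H$)
$C{\left(Q \right)} = 9 + 3 Q$
$v{\left(U \right)} = 4 U$ ($v{\left(U \right)} = 2 \left(U + U\right) = 2 \cdot 2 U = 4 U$)
$t{\left(o,u \right)} = i \sqrt{3}$ ($t{\left(o,u \right)} = \sqrt{3 + \left(9 + 3 \left(-5\right)\right)} = \sqrt{3 + \left(9 - 15\right)} = \sqrt{3 - 6} = \sqrt{-3} = i \sqrt{3}$)
$- 44 t{\left(1,v{\left(g{\left(1 \right)} \right)} \right)} = - 44 i \sqrt{3}$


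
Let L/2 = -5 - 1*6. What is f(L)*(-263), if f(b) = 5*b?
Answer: 28930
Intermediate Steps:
L = -22 (L = 2*(-5 - 1*6) = 2*(-5 - 6) = 2*(-11) = -22)
f(L)*(-263) = (5*(-22))*(-263) = -110*(-263) = 28930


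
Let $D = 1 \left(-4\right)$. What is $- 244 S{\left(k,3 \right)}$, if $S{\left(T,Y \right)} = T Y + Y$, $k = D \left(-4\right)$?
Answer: $-12444$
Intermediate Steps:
$D = -4$
$k = 16$ ($k = \left(-4\right) \left(-4\right) = 16$)
$S{\left(T,Y \right)} = Y + T Y$
$- 244 S{\left(k,3 \right)} = - 244 \cdot 3 \left(1 + 16\right) = - 244 \cdot 3 \cdot 17 = \left(-244\right) 51 = -12444$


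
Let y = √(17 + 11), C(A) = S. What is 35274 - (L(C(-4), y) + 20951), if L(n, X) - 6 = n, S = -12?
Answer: 14329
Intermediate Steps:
C(A) = -12
y = 2*√7 (y = √28 = 2*√7 ≈ 5.2915)
L(n, X) = 6 + n
35274 - (L(C(-4), y) + 20951) = 35274 - ((6 - 12) + 20951) = 35274 - (-6 + 20951) = 35274 - 1*20945 = 35274 - 20945 = 14329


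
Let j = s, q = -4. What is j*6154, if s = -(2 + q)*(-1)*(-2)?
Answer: 24616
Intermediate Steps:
s = 4 (s = -(2 - 4)*(-1)*(-2) = -(-2)*(-1)*(-2) = -1*2*(-2) = -2*(-2) = 4)
j = 4
j*6154 = 4*6154 = 24616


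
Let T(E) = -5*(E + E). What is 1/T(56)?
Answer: -1/560 ≈ -0.0017857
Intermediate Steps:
T(E) = -10*E
1/T(56) = 1/(-10*56) = 1/(-560) = -1/560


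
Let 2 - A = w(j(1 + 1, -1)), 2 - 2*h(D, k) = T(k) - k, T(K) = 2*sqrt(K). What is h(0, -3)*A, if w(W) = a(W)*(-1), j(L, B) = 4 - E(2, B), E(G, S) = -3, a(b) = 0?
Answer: -1 - 2*I*sqrt(3) ≈ -1.0 - 3.4641*I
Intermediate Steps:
j(L, B) = 7 (j(L, B) = 4 - 1*(-3) = 4 + 3 = 7)
w(W) = 0 (w(W) = 0*(-1) = 0)
h(D, k) = 1 + k/2 - sqrt(k) (h(D, k) = 1 - (2*sqrt(k) - k)/2 = 1 - (-k + 2*sqrt(k))/2 = 1 + (k/2 - sqrt(k)) = 1 + k/2 - sqrt(k))
A = 2 (A = 2 - 1*0 = 2 + 0 = 2)
h(0, -3)*A = (1 + (1/2)*(-3) - sqrt(-3))*2 = (1 - 3/2 - I*sqrt(3))*2 = (-1/2 - I*sqrt(3))*2 = -1 - 2*I*sqrt(3)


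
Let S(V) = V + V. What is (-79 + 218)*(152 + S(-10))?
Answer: 18348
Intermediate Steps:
S(V) = 2*V
(-79 + 218)*(152 + S(-10)) = (-79 + 218)*(152 + 2*(-10)) = 139*(152 - 20) = 139*132 = 18348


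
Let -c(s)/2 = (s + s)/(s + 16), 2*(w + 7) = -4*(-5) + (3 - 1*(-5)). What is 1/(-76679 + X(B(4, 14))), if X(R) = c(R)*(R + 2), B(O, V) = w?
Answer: -23/1763869 ≈ -1.3040e-5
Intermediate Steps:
w = 7 (w = -7 + (-4*(-5) + (3 - 1*(-5)))/2 = -7 + (20 + (3 + 5))/2 = -7 + (20 + 8)/2 = -7 + (1/2)*28 = -7 + 14 = 7)
c(s) = -4*s/(16 + s) (c(s) = -2*(s + s)/(s + 16) = -2*2*s/(16 + s) = -4*s/(16 + s))
B(O, V) = 7
X(R) = -4*R*(2 + R)/(16 + R) (X(R) = (-4*R/(16 + R))*(R + 2) = (-4*R/(16 + R))*(2 + R) = -4*R*(2 + R)/(16 + R))
1/(-76679 + X(B(4, 14))) = 1/(-76679 - 4*7*(2 + 7)/(16 + 7)) = 1/(-76679 - 4*7*9/23) = 1/(-76679 - 4*7*1/23*9) = 1/(-76679 - 252/23) = 1/(-1763869/23) = -23/1763869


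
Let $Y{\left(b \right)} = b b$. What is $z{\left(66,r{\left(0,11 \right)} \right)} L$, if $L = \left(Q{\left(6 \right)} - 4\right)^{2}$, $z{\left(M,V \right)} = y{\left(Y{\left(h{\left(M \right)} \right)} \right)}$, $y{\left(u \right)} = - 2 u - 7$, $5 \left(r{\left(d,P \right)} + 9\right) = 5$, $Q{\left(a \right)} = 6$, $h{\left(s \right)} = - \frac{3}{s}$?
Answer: $- \frac{3390}{121} \approx -28.017$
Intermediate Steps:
$r{\left(d,P \right)} = -8$ ($r{\left(d,P \right)} = -9 + \frac{1}{5} \cdot 5 = -9 + 1 = -8$)
$Y{\left(b \right)} = b^{2}$
$y{\left(u \right)} = -7 - 2 u$
$z{\left(M,V \right)} = -7 - \frac{18}{M^{2}}$ ($z{\left(M,V \right)} = -7 - 2 \left(- \frac{3}{M}\right)^{2} = -7 - 2 \frac{9}{M^{2}} = -7 - \frac{18}{M^{2}}$)
$L = 4$ ($L = \left(6 - 4\right)^{2} = 2^{2} = 4$)
$z{\left(66,r{\left(0,11 \right)} \right)} L = \left(-7 - \frac{18}{4356}\right) 4 = \left(-7 - \frac{1}{242}\right) 4 = \left(- \frac{1695}{242}\right) 4 = - \frac{3390}{121}$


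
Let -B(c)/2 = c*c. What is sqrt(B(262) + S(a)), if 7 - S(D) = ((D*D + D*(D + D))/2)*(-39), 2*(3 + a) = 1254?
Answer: sqrt(22641215) ≈ 4758.3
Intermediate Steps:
a = 624 (a = -3 + (1/2)*1254 = -3 + 627 = 624)
B(c) = -2*c**2 (B(c) = -2*c*c = -2*c**2)
S(D) = 7 + 117*D**2/2 (S(D) = 7 - (D*D + D*(D + D))/2*(-39) = 7 - (D**2 + D*(2*D))*(1/2)*(-39) = 7 - (D**2 + 2*D**2)*(1/2)*(-39) = 7 - (3*D**2)*(1/2)*(-39) = 7 - 3*D**2/2*(-39) = 7 - (-117)*D**2/2 = 7 + 117*D**2/2)
sqrt(B(262) + S(a)) = sqrt(-2*262**2 + (7 + (117/2)*624**2)) = sqrt(-2*68644 + (7 + (117/2)*389376)) = sqrt(-137288 + (7 + 22778496)) = sqrt(-137288 + 22778503) = sqrt(22641215)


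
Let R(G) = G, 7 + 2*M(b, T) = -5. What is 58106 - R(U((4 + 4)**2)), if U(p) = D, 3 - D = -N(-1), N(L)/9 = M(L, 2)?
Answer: 58157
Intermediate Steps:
M(b, T) = -6 (M(b, T) = -7/2 + (1/2)*(-5) = -7/2 - 5/2 = -6)
N(L) = -54 (N(L) = 9*(-6) = -54)
D = -51 (D = 3 - (-1)*(-54) = 3 - 1*54 = 3 - 54 = -51)
U(p) = -51
58106 - R(U((4 + 4)**2)) = 58106 - 1*(-51) = 58106 + 51 = 58157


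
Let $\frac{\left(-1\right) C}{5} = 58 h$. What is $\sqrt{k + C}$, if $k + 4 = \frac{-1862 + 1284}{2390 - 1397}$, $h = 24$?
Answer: $\frac{i \sqrt{6867419190}}{993} \approx 83.454 i$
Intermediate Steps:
$C = -6960$ ($C = - 5 \cdot 58 \cdot 24 = \left(-5\right) 1392 = -6960$)
$k = - \frac{4550}{993}$ ($k = -4 + \frac{-1862 + 1284}{2390 - 1397} = -4 - \frac{578}{993} = - \frac{4550}{993} \approx -4.5821$)
$\sqrt{k + C} = \sqrt{- \frac{4550}{993} - 6960} = \sqrt{- \frac{6915830}{993}} = \frac{i \sqrt{6867419190}}{993}$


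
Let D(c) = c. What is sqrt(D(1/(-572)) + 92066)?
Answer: sqrt(7530630393)/286 ≈ 303.42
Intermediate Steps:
sqrt(D(1/(-572)) + 92066) = sqrt(1/(-572) + 92066) = sqrt(-1/572 + 92066) = sqrt(52661751/572) = sqrt(7530630393)/286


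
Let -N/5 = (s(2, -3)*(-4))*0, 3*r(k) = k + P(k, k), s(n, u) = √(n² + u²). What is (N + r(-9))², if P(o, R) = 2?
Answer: 49/9 ≈ 5.4444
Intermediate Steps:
r(k) = ⅔ + k/3 (r(k) = (k + 2)/3 = (2 + k)/3 = ⅔ + k/3)
N = 0 (N = -5*√(2² + (-3)²)*(-4)*0 = -5*√(4 + 9)*(-4)*0 = -5*√13*(-4)*0 = -5*(-4*√13)*0 = -5*0 = 0)
(N + r(-9))² = (0 + (⅔ + (⅓)*(-9)))² = (0 + (⅔ - 3))² = (0 - 7/3)² = (-7/3)² = 49/9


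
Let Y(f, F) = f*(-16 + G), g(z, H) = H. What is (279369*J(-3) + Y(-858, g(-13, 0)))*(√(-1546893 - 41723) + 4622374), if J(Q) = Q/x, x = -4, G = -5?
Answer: 2103593872473/2 + 910179*I*√397154/2 ≈ 1.0518e+12 + 2.868e+8*I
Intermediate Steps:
J(Q) = -Q/4 (J(Q) = Q/(-4) = Q*(-¼) = -Q/4)
Y(f, F) = -21*f (Y(f, F) = f*(-16 - 5) = f*(-21) = -21*f)
(279369*J(-3) + Y(-858, g(-13, 0)))*(√(-1546893 - 41723) + 4622374) = (279369*(-¼*(-3)) - 21*(-858))*(√(-1546893 - 41723) + 4622374) = (279369*(¾) + 18018)*(√(-1588616) + 4622374) = (838107/4 + 18018)*(2*I*√397154 + 4622374) = 910179*(4622374 + 2*I*√397154)/4 = 2103593872473/2 + 910179*I*√397154/2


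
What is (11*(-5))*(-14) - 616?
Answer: 154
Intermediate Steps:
(11*(-5))*(-14) - 616 = -55*(-14) - 616 = 770 - 616 = 154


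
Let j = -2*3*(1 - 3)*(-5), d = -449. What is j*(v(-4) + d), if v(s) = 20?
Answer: 25740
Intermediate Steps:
j = -60 (j = -2*3*(-2)*(-5) = -(-12)*(-5) = -2*30 = -60)
j*(v(-4) + d) = -60*(20 - 449) = -60*(-429) = 25740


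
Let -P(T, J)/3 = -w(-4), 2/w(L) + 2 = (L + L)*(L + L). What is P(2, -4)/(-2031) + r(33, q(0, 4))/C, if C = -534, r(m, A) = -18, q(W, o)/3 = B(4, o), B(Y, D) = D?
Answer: 62872/1867843 ≈ 0.033660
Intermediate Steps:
q(W, o) = 3*o
w(L) = 2/(-2 + 4*L**2) (w(L) = 2/(-2 + (L + L)*(L + L)) = 2/(-2 + (2*L)*(2*L)) = 2/(-2 + 4*L**2))
P(T, J) = 3/31 (P(T, J) = -(-3)/(-1 + 2*(-4)**2) = -(-3)/(-1 + 2*16) = -(-3)/(-1 + 32) = -(-3)/31 = -3*(-1/31) = 3/31)
P(2, -4)/(-2031) + r(33, q(0, 4))/C = (3/31)/(-2031) - 18/(-534) = (3/31)*(-1/2031) - 18*(-1/534) = -1/20987 + 3/89 = 62872/1867843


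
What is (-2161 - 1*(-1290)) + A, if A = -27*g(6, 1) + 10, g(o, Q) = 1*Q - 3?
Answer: -807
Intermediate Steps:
g(o, Q) = -3 + Q (g(o, Q) = Q - 3 = -3 + Q)
A = 64 (A = -27*(-3 + 1) + 10 = -27*(-2) + 10 = 54 + 10 = 64)
(-2161 - 1*(-1290)) + A = (-2161 - 1*(-1290)) + 64 = (-2161 + 1290) + 64 = -871 + 64 = -807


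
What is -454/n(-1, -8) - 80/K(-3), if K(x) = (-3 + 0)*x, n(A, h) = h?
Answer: 1723/36 ≈ 47.861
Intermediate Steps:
K(x) = -3*x
-454/n(-1, -8) - 80/K(-3) = -454/(-8) - 80/((-3*(-3))) = -454*(-1/8) - 80/9 = 227/4 - 80*1/9 = 227/4 - 80/9 = 1723/36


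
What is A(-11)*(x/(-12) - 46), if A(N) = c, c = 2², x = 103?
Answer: -655/3 ≈ -218.33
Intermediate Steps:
c = 4
A(N) = 4
A(-11)*(x/(-12) - 46) = 4*(103/(-12) - 46) = 4*(103*(-1/12) - 46) = 4*(-103/12 - 46) = 4*(-655/12) = -655/3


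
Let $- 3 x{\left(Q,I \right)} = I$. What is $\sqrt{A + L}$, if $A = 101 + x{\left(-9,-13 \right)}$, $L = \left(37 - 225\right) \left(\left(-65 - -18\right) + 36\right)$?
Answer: $\frac{2 \sqrt{4890}}{3} \approx 46.619$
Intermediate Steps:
$L = 2068$ ($L = - 188 \left(\left(-65 + 18\right) + 36\right) = - 188 \left(-47 + 36\right) = \left(-188\right) \left(-11\right) = 2068$)
$x{\left(Q,I \right)} = - \frac{I}{3}$
$A = \frac{316}{3}$ ($A = 101 - - \frac{13}{3} = 101 + \frac{13}{3} = \frac{316}{3} \approx 105.33$)
$\sqrt{A + L} = \sqrt{\frac{316}{3} + 2068} = \sqrt{\frac{6520}{3}} = \frac{2 \sqrt{4890}}{3}$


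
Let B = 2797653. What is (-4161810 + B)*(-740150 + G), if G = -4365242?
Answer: 6964556234544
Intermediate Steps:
(-4161810 + B)*(-740150 + G) = (-4161810 + 2797653)*(-740150 - 4365242) = -1364157*(-5105392) = 6964556234544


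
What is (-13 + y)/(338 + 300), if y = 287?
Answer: 137/319 ≈ 0.42947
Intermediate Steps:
(-13 + y)/(338 + 300) = (-13 + 287)/(338 + 300) = 274/638 = 274*(1/638) = 137/319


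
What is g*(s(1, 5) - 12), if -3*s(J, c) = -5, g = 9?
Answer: -93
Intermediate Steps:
s(J, c) = 5/3 (s(J, c) = -⅓*(-5) = 5/3)
g*(s(1, 5) - 12) = 9*(5/3 - 12) = 9*(-31/3) = -93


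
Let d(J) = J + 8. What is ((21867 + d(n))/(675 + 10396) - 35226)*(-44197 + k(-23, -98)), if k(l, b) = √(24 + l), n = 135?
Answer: 17234894731056/11071 ≈ 1.5568e+9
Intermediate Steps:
d(J) = 8 + J
((21867 + d(n))/(675 + 10396) - 35226)*(-44197 + k(-23, -98)) = ((21867 + (8 + 135))/(675 + 10396) - 35226)*(-44197 + √(24 - 23)) = ((21867 + 143)/11071 - 35226)*(-44197 + √1) = (22010*(1/11071) - 35226)*(-44197 + 1) = (22010/11071 - 35226)*(-44196) = -389965036/11071*(-44196) = 17234894731056/11071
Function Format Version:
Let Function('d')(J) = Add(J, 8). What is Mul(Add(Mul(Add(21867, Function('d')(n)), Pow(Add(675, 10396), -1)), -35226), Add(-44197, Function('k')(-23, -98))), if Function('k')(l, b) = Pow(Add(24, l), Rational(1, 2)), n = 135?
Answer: Rational(17234894731056, 11071) ≈ 1.5568e+9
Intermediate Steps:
Function('d')(J) = Add(8, J)
Mul(Add(Mul(Add(21867, Function('d')(n)), Pow(Add(675, 10396), -1)), -35226), Add(-44197, Function('k')(-23, -98))) = Mul(Add(Mul(Add(21867, Add(8, 135)), Pow(Add(675, 10396), -1)), -35226), Add(-44197, Pow(Add(24, -23), Rational(1, 2)))) = Mul(Add(Mul(Add(21867, 143), Pow(11071, -1)), -35226), Add(-44197, Pow(1, Rational(1, 2)))) = Mul(Add(Mul(22010, Rational(1, 11071)), -35226), Add(-44197, 1)) = Mul(Add(Rational(22010, 11071), -35226), -44196) = Mul(Rational(-389965036, 11071), -44196) = Rational(17234894731056, 11071)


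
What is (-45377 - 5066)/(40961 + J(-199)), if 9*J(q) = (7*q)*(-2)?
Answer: -453987/371435 ≈ -1.2223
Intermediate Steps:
J(q) = -14*q/9 (J(q) = ((7*q)*(-2))/9 = (-14*q)/9 = -14*q/9)
(-45377 - 5066)/(40961 + J(-199)) = (-45377 - 5066)/(40961 - 14/9*(-199)) = -50443/(40961 + 2786/9) = -50443/371435/9 = -50443*9/371435 = -453987/371435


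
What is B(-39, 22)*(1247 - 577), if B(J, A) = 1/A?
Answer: 335/11 ≈ 30.455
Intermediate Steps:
B(-39, 22)*(1247 - 577) = (1247 - 577)/22 = (1/22)*670 = 335/11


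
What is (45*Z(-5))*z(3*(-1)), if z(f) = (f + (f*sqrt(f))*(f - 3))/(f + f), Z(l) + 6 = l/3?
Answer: -345/2 + 1035*I*sqrt(3) ≈ -172.5 + 1792.7*I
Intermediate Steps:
Z(l) = -6 + l/3
z(f) = (f + f**(3/2)*(-3 + f))/(2*f) (z(f) = (f + f**(3/2)*(-3 + f))/((2*f)) = (f + f**(3/2)*(-3 + f))*(1/(2*f)) = (f + f**(3/2)*(-3 + f))/(2*f))
(45*Z(-5))*z(3*(-1)) = (45*(-6 + (1/3)*(-5)))*(1/2 + (3*(-1))**(3/2)/2 - 3*I*sqrt(3)/2) = (45*(-6 - 5/3))*(1/2 + (-3)**(3/2)/2 - 3*I*sqrt(3)/2) = (45*(-23/3))*(1/2 + (-3*I*sqrt(3))/2 - 3*I*sqrt(3)/2) = -345*(1/2 - 3*I*sqrt(3)/2 - 3*I*sqrt(3)/2) = -345*(1/2 - 3*I*sqrt(3)) = -345/2 + 1035*I*sqrt(3)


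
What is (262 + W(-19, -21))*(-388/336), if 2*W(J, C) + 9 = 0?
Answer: -49955/168 ≈ -297.35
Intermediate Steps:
W(J, C) = -9/2 (W(J, C) = -9/2 + (½)*0 = -9/2 + 0 = -9/2)
(262 + W(-19, -21))*(-388/336) = (262 - 9/2)*(-388/336) = 515*(-388*1/336)/2 = (515/2)*(-97/84) = -49955/168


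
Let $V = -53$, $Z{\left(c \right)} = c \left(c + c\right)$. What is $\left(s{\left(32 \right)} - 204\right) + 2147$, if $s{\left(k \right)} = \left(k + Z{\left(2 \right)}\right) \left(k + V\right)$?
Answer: $1103$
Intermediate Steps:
$Z{\left(c \right)} = 2 c^{2}$ ($Z{\left(c \right)} = c 2 c = 2 c^{2}$)
$s{\left(k \right)} = \left(-53 + k\right) \left(8 + k\right)$ ($s{\left(k \right)} = \left(k + 2 \cdot 2^{2}\right) \left(k - 53\right) = \left(k + 2 \cdot 4\right) \left(-53 + k\right) = \left(k + 8\right) \left(-53 + k\right) = \left(8 + k\right) \left(-53 + k\right) = \left(-53 + k\right) \left(8 + k\right)$)
$\left(s{\left(32 \right)} - 204\right) + 2147 = \left(\left(-424 + 32^{2} - 1440\right) - 204\right) + 2147 = \left(\left(-424 + 1024 - 1440\right) - 204\right) + 2147 = \left(-840 - 204\right) + 2147 = -1044 + 2147 = 1103$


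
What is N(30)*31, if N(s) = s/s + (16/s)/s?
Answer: 7099/225 ≈ 31.551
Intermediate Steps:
N(s) = 1 + 16/s**2
N(30)*31 = (1 + 16/30**2)*31 = (1 + 16*(1/900))*31 = (1 + 4/225)*31 = (229/225)*31 = 7099/225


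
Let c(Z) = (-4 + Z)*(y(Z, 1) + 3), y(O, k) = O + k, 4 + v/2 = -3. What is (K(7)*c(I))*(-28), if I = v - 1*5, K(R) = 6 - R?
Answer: 9660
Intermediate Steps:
v = -14 (v = -8 + 2*(-3) = -8 - 6 = -14)
I = -19 (I = -14 - 1*5 = -14 - 5 = -19)
c(Z) = (-4 + Z)*(4 + Z) (c(Z) = (-4 + Z)*((Z + 1) + 3) = (-4 + Z)*((1 + Z) + 3) = (-4 + Z)*(4 + Z))
(K(7)*c(I))*(-28) = ((6 - 1*7)*(-16 + (-19)**2))*(-28) = ((6 - 7)*(-16 + 361))*(-28) = -1*345*(-28) = -345*(-28) = 9660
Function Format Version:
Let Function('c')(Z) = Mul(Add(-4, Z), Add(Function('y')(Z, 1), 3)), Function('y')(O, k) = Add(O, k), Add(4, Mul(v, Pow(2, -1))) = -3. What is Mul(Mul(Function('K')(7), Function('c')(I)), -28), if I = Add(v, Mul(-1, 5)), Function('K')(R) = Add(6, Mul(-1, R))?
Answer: 9660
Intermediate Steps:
v = -14 (v = Add(-8, Mul(2, -3)) = Add(-8, -6) = -14)
I = -19 (I = Add(-14, Mul(-1, 5)) = Add(-14, -5) = -19)
Function('c')(Z) = Mul(Add(-4, Z), Add(4, Z)) (Function('c')(Z) = Mul(Add(-4, Z), Add(Add(Z, 1), 3)) = Mul(Add(-4, Z), Add(Add(1, Z), 3)) = Mul(Add(-4, Z), Add(4, Z)))
Mul(Mul(Function('K')(7), Function('c')(I)), -28) = Mul(Mul(Add(6, Mul(-1, 7)), Add(-16, Pow(-19, 2))), -28) = Mul(Mul(Add(6, -7), Add(-16, 361)), -28) = Mul(Mul(-1, 345), -28) = Mul(-345, -28) = 9660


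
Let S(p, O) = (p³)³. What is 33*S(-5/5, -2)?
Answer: -33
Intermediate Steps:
S(p, O) = p⁹
33*S(-5/5, -2) = 33*(-5/5)⁹ = 33*(-5*⅕)⁹ = 33*(-1)⁹ = 33*(-1) = -33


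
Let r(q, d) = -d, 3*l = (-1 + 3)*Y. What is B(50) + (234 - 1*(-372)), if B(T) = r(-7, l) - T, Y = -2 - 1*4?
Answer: 560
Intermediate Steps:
Y = -6 (Y = -2 - 4 = -6)
l = -4 (l = ((-1 + 3)*(-6))/3 = (2*(-6))/3 = (⅓)*(-12) = -4)
B(T) = 4 - T (B(T) = -1*(-4) - T = 4 - T)
B(50) + (234 - 1*(-372)) = (4 - 1*50) + (234 - 1*(-372)) = (4 - 50) + (234 + 372) = -46 + 606 = 560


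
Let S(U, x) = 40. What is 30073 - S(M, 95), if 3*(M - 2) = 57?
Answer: 30033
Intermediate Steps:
M = 21 (M = 2 + (1/3)*57 = 2 + 19 = 21)
30073 - S(M, 95) = 30073 - 1*40 = 30073 - 40 = 30033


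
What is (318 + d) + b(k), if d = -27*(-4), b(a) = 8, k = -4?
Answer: 434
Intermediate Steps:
d = 108
(318 + d) + b(k) = (318 + 108) + 8 = 426 + 8 = 434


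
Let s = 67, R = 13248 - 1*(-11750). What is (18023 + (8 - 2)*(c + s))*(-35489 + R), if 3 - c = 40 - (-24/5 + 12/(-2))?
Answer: -951439281/5 ≈ -1.9029e+8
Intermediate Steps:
R = 24998 (R = 13248 + 11750 = 24998)
c = -239/5 (c = 3 - (40 - (-24/5 + 12/(-2))) = 3 - (40 - (-24*1/5 + 12*(-1/2))) = 3 - (40 - (-24/5 - 6)) = 3 - (40 - 1*(-54/5)) = 3 - (40 + 54/5) = 3 - 1*254/5 = 3 - 254/5 = -239/5 ≈ -47.800)
(18023 + (8 - 2)*(c + s))*(-35489 + R) = (18023 + (8 - 2)*(-239/5 + 67))*(-35489 + 24998) = (18023 + 6*(96/5))*(-10491) = (18023 + 576/5)*(-10491) = (90691/5)*(-10491) = -951439281/5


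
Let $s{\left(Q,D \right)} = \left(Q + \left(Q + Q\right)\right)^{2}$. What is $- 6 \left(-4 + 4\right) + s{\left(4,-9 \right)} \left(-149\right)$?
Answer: $-21456$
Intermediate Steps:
$s{\left(Q,D \right)} = 9 Q^{2}$ ($s{\left(Q,D \right)} = \left(Q + 2 Q\right)^{2} = \left(3 Q\right)^{2} = 9 Q^{2}$)
$- 6 \left(-4 + 4\right) + s{\left(4,-9 \right)} \left(-149\right) = - 6 \left(-4 + 4\right) + 9 \cdot 4^{2} \left(-149\right) = \left(-6\right) 0 + 9 \cdot 16 \left(-149\right) = 0 + 144 \left(-149\right) = 0 - 21456 = -21456$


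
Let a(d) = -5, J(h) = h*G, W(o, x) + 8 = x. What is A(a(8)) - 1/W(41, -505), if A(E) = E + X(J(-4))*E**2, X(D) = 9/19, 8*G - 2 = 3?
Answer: 3511/513 ≈ 6.8441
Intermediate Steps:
G = 5/8 (G = 1/4 + (1/8)*3 = 1/4 + 3/8 = 5/8 ≈ 0.62500)
W(o, x) = -8 + x
J(h) = 5*h/8 (J(h) = h*(5/8) = 5*h/8)
X(D) = 9/19 (X(D) = 9*(1/19) = 9/19)
A(E) = E + 9*E**2/19
A(a(8)) - 1/W(41, -505) = (1/19)*(-5)*(19 + 9*(-5)) - 1/(-8 - 505) = (1/19)*(-5)*(19 - 45) - 1/(-513) = (1/19)*(-5)*(-26) - 1*(-1/513) = 130/19 + 1/513 = 3511/513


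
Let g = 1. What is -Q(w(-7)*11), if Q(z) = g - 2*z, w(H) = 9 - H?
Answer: 351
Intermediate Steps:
Q(z) = 1 - 2*z
-Q(w(-7)*11) = -(1 - 2*(9 - 1*(-7))*11) = -(1 - 2*(9 + 7)*11) = -(1 - 32*11) = -(1 - 2*176) = -(1 - 352) = -1*(-351) = 351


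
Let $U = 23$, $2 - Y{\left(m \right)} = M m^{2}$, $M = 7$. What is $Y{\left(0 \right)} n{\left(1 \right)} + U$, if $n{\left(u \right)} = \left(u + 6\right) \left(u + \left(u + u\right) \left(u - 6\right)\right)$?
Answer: $-103$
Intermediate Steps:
$Y{\left(m \right)} = 2 - 7 m^{2}$
$n{\left(u \right)} = \left(6 + u\right) \left(u + 2 u \left(-6 + u\right)\right)$
$Y{\left(0 \right)} n{\left(1 \right)} + U = \left(2 - 7 \cdot 0^{2}\right) 1 \left(-66 + 1 + 2 \cdot 1^{2}\right) + 23 = \left(2 - 0\right) 1 \left(-66 + 1 + 2 \cdot 1\right) + 23 = \left(2 + 0\right) 1 \left(-66 + 1 + 2\right) + 23 = 2 \cdot 1 \left(-63\right) + 23 = 2 \left(-63\right) + 23 = -126 + 23 = -103$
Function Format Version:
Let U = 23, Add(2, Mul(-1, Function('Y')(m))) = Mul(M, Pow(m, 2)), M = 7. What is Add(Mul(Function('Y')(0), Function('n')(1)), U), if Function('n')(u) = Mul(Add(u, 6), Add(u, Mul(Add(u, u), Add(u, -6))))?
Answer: -103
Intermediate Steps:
Function('Y')(m) = Add(2, Mul(-7, Pow(m, 2))) (Function('Y')(m) = Add(2, Mul(-1, Mul(7, Pow(m, 2)))) = Add(2, Mul(-7, Pow(m, 2))))
Function('n')(u) = Mul(Add(6, u), Add(u, Mul(2, u, Add(-6, u)))) (Function('n')(u) = Mul(Add(6, u), Add(u, Mul(Mul(2, u), Add(-6, u)))) = Mul(Add(6, u), Add(u, Mul(2, u, Add(-6, u)))))
Add(Mul(Function('Y')(0), Function('n')(1)), U) = Add(Mul(Add(2, Mul(-7, Pow(0, 2))), Mul(1, Add(-66, 1, Mul(2, Pow(1, 2))))), 23) = Add(Mul(Add(2, Mul(-7, 0)), Mul(1, Add(-66, 1, Mul(2, 1)))), 23) = Add(Mul(Add(2, 0), Mul(1, Add(-66, 1, 2))), 23) = Add(Mul(2, Mul(1, -63)), 23) = Add(Mul(2, -63), 23) = Add(-126, 23) = -103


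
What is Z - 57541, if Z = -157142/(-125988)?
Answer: -3624659183/62994 ≈ -57540.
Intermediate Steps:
Z = 78571/62994 (Z = -157142*(-1/125988) = 78571/62994 ≈ 1.2473)
Z - 57541 = 78571/62994 - 57541 = -3624659183/62994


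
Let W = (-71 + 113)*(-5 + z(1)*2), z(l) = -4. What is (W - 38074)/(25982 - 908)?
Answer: -19310/12537 ≈ -1.5402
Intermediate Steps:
W = -546 (W = (-71 + 113)*(-5 - 4*2) = 42*(-5 - 8) = 42*(-13) = -546)
(W - 38074)/(25982 - 908) = (-546 - 38074)/(25982 - 908) = -38620/25074 = -38620*1/25074 = -19310/12537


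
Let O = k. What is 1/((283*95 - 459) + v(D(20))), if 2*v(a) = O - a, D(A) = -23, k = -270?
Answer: 2/52605 ≈ 3.8019e-5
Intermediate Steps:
O = -270
v(a) = -135 - a/2 (v(a) = (-270 - a)/2 = -135 - a/2)
1/((283*95 - 459) + v(D(20))) = 1/((283*95 - 459) + (-135 - ½*(-23))) = 1/((26885 - 459) + (-135 + 23/2)) = 1/(26426 - 247/2) = 1/(52605/2) = 2/52605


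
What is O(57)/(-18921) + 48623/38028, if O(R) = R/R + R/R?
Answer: 102213303/79947532 ≈ 1.2785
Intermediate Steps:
O(R) = 2 (O(R) = 1 + 1 = 2)
O(57)/(-18921) + 48623/38028 = 2/(-18921) + 48623/38028 = 2*(-1/18921) + 48623*(1/38028) = -2/18921 + 48623/38028 = 102213303/79947532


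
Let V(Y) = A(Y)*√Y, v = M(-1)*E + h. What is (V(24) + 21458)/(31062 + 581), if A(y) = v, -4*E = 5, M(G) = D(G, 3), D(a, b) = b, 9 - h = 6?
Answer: 21458/31643 - 3*√6/63286 ≈ 0.67801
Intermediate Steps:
h = 3 (h = 9 - 1*6 = 9 - 6 = 3)
M(G) = 3
E = -5/4 (E = -¼*5 = -5/4 ≈ -1.2500)
v = -¾ (v = 3*(-5/4) + 3 = -15/4 + 3 = -¾ ≈ -0.75000)
A(y) = -¾
V(Y) = -3*√Y/4
(V(24) + 21458)/(31062 + 581) = (-3*√6/2 + 21458)/(31062 + 581) = (-3*√6/2 + 21458)/31643 = (-3*√6/2 + 21458)*(1/31643) = (21458 - 3*√6/2)*(1/31643) = 21458/31643 - 3*√6/63286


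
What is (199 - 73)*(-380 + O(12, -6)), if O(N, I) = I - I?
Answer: -47880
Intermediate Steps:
O(N, I) = 0
(199 - 73)*(-380 + O(12, -6)) = (199 - 73)*(-380 + 0) = 126*(-380) = -47880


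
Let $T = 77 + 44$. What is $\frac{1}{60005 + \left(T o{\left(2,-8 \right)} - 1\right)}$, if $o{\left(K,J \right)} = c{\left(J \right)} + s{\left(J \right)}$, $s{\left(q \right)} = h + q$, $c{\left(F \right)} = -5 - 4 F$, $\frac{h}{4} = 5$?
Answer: $\frac{1}{64723} \approx 1.545 \cdot 10^{-5}$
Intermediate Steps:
$h = 20$ ($h = 4 \cdot 5 = 20$)
$s{\left(q \right)} = 20 + q$
$o{\left(K,J \right)} = 15 - 3 J$ ($o{\left(K,J \right)} = \left(-5 - 4 J\right) + \left(20 + J\right) = 15 - 3 J$)
$T = 121$
$\frac{1}{60005 + \left(T o{\left(2,-8 \right)} - 1\right)} = \frac{1}{60005 - \left(1 - 121 \left(15 - -24\right)\right)} = \frac{1}{60005 - \left(1 - 121 \left(15 + 24\right)\right)} = \frac{1}{60005 + \left(121 \cdot 39 - 1\right)} = \frac{1}{60005 + \left(4719 - 1\right)} = \frac{1}{60005 + 4718} = \frac{1}{64723}$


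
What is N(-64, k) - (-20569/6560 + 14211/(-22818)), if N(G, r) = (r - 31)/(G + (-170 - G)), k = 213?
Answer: 1139893763/424110560 ≈ 2.6877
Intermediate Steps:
N(G, r) = 31/170 - r/170 (N(G, r) = (-31 + r)/(-170) = (-31 + r)*(-1/170) = 31/170 - r/170)
N(-64, k) - (-20569/6560 + 14211/(-22818)) = (31/170 - 1/170*213) - (-20569/6560 + 14211/(-22818)) = (31/170 - 213/170) - (-20569*1/6560 + 14211*(-1/22818)) = -91/85 - (-20569/6560 - 4737/7606) = -91/85 - 1*(-93761267/24947680) = -91/85 + 93761267/24947680 = 1139893763/424110560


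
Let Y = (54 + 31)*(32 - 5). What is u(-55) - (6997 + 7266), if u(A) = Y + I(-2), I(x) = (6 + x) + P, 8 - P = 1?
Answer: -11957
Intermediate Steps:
P = 7 (P = 8 - 1*1 = 8 - 1 = 7)
I(x) = 13 + x (I(x) = (6 + x) + 7 = 13 + x)
Y = 2295 (Y = 85*27 = 2295)
u(A) = 2306 (u(A) = 2295 + (13 - 2) = 2295 + 11 = 2306)
u(-55) - (6997 + 7266) = 2306 - (6997 + 7266) = 2306 - 1*14263 = 2306 - 14263 = -11957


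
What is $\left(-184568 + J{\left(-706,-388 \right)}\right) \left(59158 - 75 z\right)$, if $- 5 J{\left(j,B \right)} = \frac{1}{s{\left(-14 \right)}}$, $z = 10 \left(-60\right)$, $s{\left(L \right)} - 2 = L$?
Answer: $- \frac{576726960241}{30} \approx -1.9224 \cdot 10^{10}$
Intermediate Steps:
$s{\left(L \right)} = 2 + L$
$z = -600$
$J{\left(j,B \right)} = \frac{1}{60}$ ($J{\left(j,B \right)} = - \frac{1}{5 \left(2 - 14\right)} = - \frac{1}{5 \left(-12\right)} = \left(- \frac{1}{5}\right) \left(- \frac{1}{12}\right) = \frac{1}{60}$)
$\left(-184568 + J{\left(-706,-388 \right)}\right) \left(59158 - 75 z\right) = \left(-184568 + \frac{1}{60}\right) \left(59158 - -45000\right) = - \frac{11074079 \left(59158 + 45000\right)}{60} = \left(- \frac{11074079}{60}\right) 104158 = - \frac{576726960241}{30}$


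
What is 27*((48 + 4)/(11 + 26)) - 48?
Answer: -372/37 ≈ -10.054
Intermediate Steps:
27*((48 + 4)/(11 + 26)) - 48 = 27*(52/37) - 48 = 1404/37 - 48 = -372/37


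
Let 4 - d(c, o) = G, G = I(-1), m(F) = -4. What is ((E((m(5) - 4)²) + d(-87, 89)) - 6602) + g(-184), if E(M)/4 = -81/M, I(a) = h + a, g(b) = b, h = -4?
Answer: -108513/16 ≈ -6782.1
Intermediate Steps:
I(a) = -4 + a
G = -5 (G = -4 - 1 = -5)
d(c, o) = 9 (d(c, o) = 4 - 1*(-5) = 4 + 5 = 9)
E(M) = -324/M (E(M) = 4*(-81/M) = -324/M)
((E((m(5) - 4)²) + d(-87, 89)) - 6602) + g(-184) = ((-324/(-4 - 4)² + 9) - 6602) - 184 = ((-324/((-8)²) + 9) - 6602) - 184 = ((-324/64 + 9) - 6602) - 184 = ((-324*1/64 + 9) - 6602) - 184 = ((-81/16 + 9) - 6602) - 184 = (63/16 - 6602) - 184 = -105569/16 - 184 = -108513/16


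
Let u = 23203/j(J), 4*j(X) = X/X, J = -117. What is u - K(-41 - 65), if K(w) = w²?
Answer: 81576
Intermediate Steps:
j(X) = ¼ (j(X) = (X/X)/4 = (¼)*1 = ¼)
u = 92812 (u = 23203/(¼) = 23203*4 = 92812)
u - K(-41 - 65) = 92812 - (-41 - 65)² = 92812 - 1*(-106)² = 92812 - 1*11236 = 92812 - 11236 = 81576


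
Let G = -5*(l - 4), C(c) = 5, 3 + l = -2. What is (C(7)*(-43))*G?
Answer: -9675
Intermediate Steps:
l = -5 (l = -3 - 2 = -5)
G = 45 (G = -5*(-5 - 4) = -5*(-9) = 45)
(C(7)*(-43))*G = (5*(-43))*45 = -215*45 = -9675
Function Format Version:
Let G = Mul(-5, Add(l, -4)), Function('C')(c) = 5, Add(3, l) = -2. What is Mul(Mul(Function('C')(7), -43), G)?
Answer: -9675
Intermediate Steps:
l = -5 (l = Add(-3, -2) = -5)
G = 45 (G = Mul(-5, Add(-5, -4)) = Mul(-5, -9) = 45)
Mul(Mul(Function('C')(7), -43), G) = Mul(Mul(5, -43), 45) = Mul(-215, 45) = -9675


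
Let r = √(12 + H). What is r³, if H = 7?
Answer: 19*√19 ≈ 82.819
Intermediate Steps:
r = √19 (r = √(12 + 7) = √19 ≈ 4.3589)
r³ = (√19)³ = 19*√19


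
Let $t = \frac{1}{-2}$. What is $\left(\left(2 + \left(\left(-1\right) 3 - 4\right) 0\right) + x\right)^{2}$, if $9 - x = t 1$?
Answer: $\frac{529}{4} \approx 132.25$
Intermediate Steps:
$t = - \frac{1}{2} \approx -0.5$
$x = \frac{19}{2}$ ($x = 9 - \left(- \frac{1}{2}\right) 1 = 9 - - \frac{1}{2} = 9 + \frac{1}{2} = \frac{19}{2} \approx 9.5$)
$\left(\left(2 + \left(\left(-1\right) 3 - 4\right) 0\right) + x\right)^{2} = \left(\left(2 + \left(\left(-1\right) 3 - 4\right) 0\right) + \frac{19}{2}\right)^{2} = \left(\left(2 + \left(-3 - 4\right) 0\right) + \frac{19}{2}\right)^{2} = \left(\left(2 - 0\right) + \frac{19}{2}\right)^{2} = \left(\left(2 + 0\right) + \frac{19}{2}\right)^{2} = \left(2 + \frac{19}{2}\right)^{2} = \left(\frac{23}{2}\right)^{2} = \frac{529}{4}$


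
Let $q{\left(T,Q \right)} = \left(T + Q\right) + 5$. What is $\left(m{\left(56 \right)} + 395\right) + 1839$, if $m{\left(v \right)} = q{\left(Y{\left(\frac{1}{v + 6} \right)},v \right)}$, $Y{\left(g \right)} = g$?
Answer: $\frac{142291}{62} \approx 2295.0$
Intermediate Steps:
$q{\left(T,Q \right)} = 5 + Q + T$ ($q{\left(T,Q \right)} = \left(Q + T\right) + 5 = 5 + Q + T$)
$m{\left(v \right)} = 5 + v + \frac{1}{6 + v}$ ($m{\left(v \right)} = 5 + v + \frac{1}{v + 6} = 5 + v + \frac{1}{6 + v}$)
$\left(m{\left(56 \right)} + 395\right) + 1839 = \left(\frac{1 + \left(5 + 56\right) \left(6 + 56\right)}{6 + 56} + 395\right) + 1839 = \left(\frac{1 + 61 \cdot 62}{62} + 395\right) + 1839 = \left(\frac{1 + 3782}{62} + 395\right) + 1839 = \left(\frac{1}{62} \cdot 3783 + 395\right) + 1839 = \left(\frac{3783}{62} + 395\right) + 1839 = \frac{28273}{62} + 1839 = \frac{142291}{62}$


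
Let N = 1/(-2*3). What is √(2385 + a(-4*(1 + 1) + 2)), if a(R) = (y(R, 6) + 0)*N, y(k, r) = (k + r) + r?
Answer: 4*√149 ≈ 48.826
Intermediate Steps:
N = -⅙ (N = 1/(-6) = -⅙ ≈ -0.16667)
y(k, r) = k + 2*r
a(R) = -2 - R/6 (a(R) = ((R + 2*6) + 0)*(-⅙) = ((R + 12) + 0)*(-⅙) = ((12 + R) + 0)*(-⅙) = (12 + R)*(-⅙) = -2 - R/6)
√(2385 + a(-4*(1 + 1) + 2)) = √(2385 + (-2 - (-4*(1 + 1) + 2)/6)) = √(2385 + (-2 - (-4*2 + 2)/6)) = √(2385 + (-2 - (-8 + 2)/6)) = √(2385 + (-2 - ⅙*(-6))) = √(2385 + (-2 + 1)) = √(2385 - 1) = √2384 = 4*√149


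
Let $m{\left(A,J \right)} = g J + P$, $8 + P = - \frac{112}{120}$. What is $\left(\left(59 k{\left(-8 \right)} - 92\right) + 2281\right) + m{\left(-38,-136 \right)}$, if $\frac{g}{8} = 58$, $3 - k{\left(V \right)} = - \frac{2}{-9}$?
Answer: $- \frac{2734202}{45} \approx -60760.0$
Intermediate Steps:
$k{\left(V \right)} = \frac{25}{9}$ ($k{\left(V \right)} = 3 - - \frac{2}{-9} = 3 - \left(-2\right) \left(- \frac{1}{9}\right) = 3 - \frac{2}{9} = \frac{25}{9}$)
$g = 464$ ($g = 8 \cdot 58 = 464$)
$P = - \frac{134}{15}$ ($P = -8 - \frac{112}{120} = -8 - \frac{14}{15} = - \frac{134}{15} \approx -8.9333$)
$m{\left(A,J \right)} = - \frac{134}{15} + 464 J$ ($m{\left(A,J \right)} = 464 J - \frac{134}{15} = - \frac{134}{15} + 464 J$)
$\left(\left(59 k{\left(-8 \right)} - 92\right) + 2281\right) + m{\left(-38,-136 \right)} = \left(\left(59 \cdot \frac{25}{9} - 92\right) + 2281\right) + \left(- \frac{134}{15} + 464 \left(-136\right)\right) = \left(\left(\frac{1475}{9} - 92\right) + 2281\right) - \frac{946694}{15} = \left(\frac{647}{9} + 2281\right) - \frac{946694}{15} = \frac{21176}{9} - \frac{946694}{15} = - \frac{2734202}{45}$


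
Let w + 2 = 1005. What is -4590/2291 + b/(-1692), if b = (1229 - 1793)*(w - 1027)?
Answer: -22918/2291 ≈ -10.003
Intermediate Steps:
w = 1003 (w = -2 + 1005 = 1003)
b = 13536 (b = (1229 - 1793)*(1003 - 1027) = -564*(-24) = 13536)
-4590/2291 + b/(-1692) = -4590/2291 + 13536/(-1692) = -4590*1/2291 + 13536*(-1/1692) = -4590/2291 - 8 = -22918/2291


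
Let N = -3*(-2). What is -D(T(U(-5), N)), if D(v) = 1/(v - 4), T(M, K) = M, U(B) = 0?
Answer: ¼ ≈ 0.25000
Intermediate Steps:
N = 6
D(v) = 1/(-4 + v)
-D(T(U(-5), N)) = -1/(-4 + 0) = -1/(-4) = -1*(-¼) = ¼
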